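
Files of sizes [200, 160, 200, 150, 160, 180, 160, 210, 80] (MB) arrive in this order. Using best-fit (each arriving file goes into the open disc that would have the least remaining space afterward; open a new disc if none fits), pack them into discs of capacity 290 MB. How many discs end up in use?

8

  200 → disc 1 (new)  [load 200/290]
  160 → disc 2 (new)  [load 160/290]
  200 → disc 3 (new)  [load 200/290]
  150 → disc 4 (new)  [load 150/290]
  160 → disc 5 (new)  [load 160/290]
  180 → disc 6 (new)  [load 180/290]
  160 → disc 7 (new)  [load 160/290]
  210 → disc 8 (new)  [load 210/290]
  80 → disc 8  [load 290/290]
8 discs opened.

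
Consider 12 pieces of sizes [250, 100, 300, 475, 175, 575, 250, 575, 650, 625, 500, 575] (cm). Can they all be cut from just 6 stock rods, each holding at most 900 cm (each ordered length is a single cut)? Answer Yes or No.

No

Total = 5050 cm; ⌈5050/900⌉ = 6.
7 pieces each exceed half the capacity and cannot share a stock rod, forcing at least 7 stock rods.
At least 7 stock rods are required, but only 6 are allowed.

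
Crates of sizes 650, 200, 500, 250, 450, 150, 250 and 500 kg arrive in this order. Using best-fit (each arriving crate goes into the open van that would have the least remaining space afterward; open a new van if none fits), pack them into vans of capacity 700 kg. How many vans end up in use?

  650 → van 1 (new)  [load 650/700]
  200 → van 2 (new)  [load 200/700]
  500 → van 2  [load 700/700]
  250 → van 3 (new)  [load 250/700]
  450 → van 3  [load 700/700]
  150 → van 4 (new)  [load 150/700]
  250 → van 4  [load 400/700]
  500 → van 5 (new)  [load 500/700]
5 vans opened.

5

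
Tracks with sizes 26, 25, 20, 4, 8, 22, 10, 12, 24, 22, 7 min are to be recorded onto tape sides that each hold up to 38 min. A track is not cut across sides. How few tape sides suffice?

Total = 26 + 25 + 24 + 22 + 22 + 20 + 12 + 10 + 8 + 7 + 4 = 180 min.
Lower bound: ⌈180/38⌉ = 5 tape sides.
Also, 6 tracks each exceed 19 min, and no two of those can share a side, so at least 6 tape sides are needed.
A packing using 6 tape sides:
  side 1: 26 + 12 = 38
  side 2: 25 + 10 = 35
  side 3: 24 + 8 + 4 = 36
  side 4: 22 + 7 = 29
  side 5: 22 = 22
  side 6: 20 = 20
This matches the lower bound, so 6 is optimal.

6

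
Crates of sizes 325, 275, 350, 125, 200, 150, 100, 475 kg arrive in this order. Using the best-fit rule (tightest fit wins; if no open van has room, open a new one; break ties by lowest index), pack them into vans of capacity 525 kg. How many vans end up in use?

4

  325 → van 1 (new)  [load 325/525]
  275 → van 2 (new)  [load 275/525]
  350 → van 3 (new)  [load 350/525]
  125 → van 3  [load 475/525]
  200 → van 1  [load 525/525]
  150 → van 2  [load 425/525]
  100 → van 2  [load 525/525]
  475 → van 4 (new)  [load 475/525]
4 vans opened.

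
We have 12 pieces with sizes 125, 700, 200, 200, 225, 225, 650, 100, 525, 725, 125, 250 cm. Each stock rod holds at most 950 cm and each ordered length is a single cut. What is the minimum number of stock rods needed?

5

Total = 725 + 700 + 650 + 525 + 250 + 225 + 225 + 200 + 200 + 125 + 125 + 100 = 4050 cm.
Lower bound: ⌈4050/950⌉ = 5 stock rods.
A packing using 5 stock rods:
  stock rod 1: 725 + 225 = 950
  stock rod 2: 700 + 250 = 950
  stock rod 3: 650 + 225 = 875
  stock rod 4: 525 + 200 + 200 = 925
  stock rod 5: 125 + 125 + 100 = 350
This matches the lower bound, so 5 is optimal.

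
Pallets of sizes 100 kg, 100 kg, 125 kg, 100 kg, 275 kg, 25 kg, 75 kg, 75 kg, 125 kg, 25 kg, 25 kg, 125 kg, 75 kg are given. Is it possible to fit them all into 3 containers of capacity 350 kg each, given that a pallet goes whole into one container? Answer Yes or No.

No

Total = 1250 kg; ⌈1250/350⌉ = 4.
At least 4 containers are required, but only 3 are allowed.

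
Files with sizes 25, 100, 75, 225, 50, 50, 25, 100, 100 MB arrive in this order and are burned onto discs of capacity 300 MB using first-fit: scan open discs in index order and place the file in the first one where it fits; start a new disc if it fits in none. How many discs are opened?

  25 → disc 1 (new)  [load 25/300]
  100 → disc 1  [load 125/300]
  75 → disc 1  [load 200/300]
  225 → disc 2 (new)  [load 225/300]
  50 → disc 1  [load 250/300]
  50 → disc 1  [load 300/300]
  25 → disc 2  [load 250/300]
  100 → disc 3 (new)  [load 100/300]
  100 → disc 3  [load 200/300]
3 discs opened.

3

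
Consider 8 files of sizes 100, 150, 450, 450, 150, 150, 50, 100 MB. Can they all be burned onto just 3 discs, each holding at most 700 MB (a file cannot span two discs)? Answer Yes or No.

Yes

A valid assignment using 3 discs:
  disc 1: 450 + 150 + 100 = 700
  disc 2: 450 + 150 + 100 = 700
  disc 3: 150 + 50 = 200
Every load is within 700 MB, so 3 discs suffice.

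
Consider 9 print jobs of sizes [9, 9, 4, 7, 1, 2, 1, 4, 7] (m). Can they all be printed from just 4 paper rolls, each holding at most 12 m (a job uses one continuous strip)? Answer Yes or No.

Yes

A valid assignment using 4 paper rolls:
  roll 1: 9 + 2 + 1 = 12
  roll 2: 9 + 1 = 10
  roll 3: 7 + 4 = 11
  roll 4: 7 + 4 = 11
Every load is within 12 m, so 4 paper rolls suffice.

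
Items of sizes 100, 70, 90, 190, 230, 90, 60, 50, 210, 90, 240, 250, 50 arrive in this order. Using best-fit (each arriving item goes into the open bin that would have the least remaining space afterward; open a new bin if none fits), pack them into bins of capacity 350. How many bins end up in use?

  100 → bin 1 (new)  [load 100/350]
  70 → bin 1  [load 170/350]
  90 → bin 1  [load 260/350]
  190 → bin 2 (new)  [load 190/350]
  230 → bin 3 (new)  [load 230/350]
  90 → bin 1  [load 350/350]
  60 → bin 3  [load 290/350]
  50 → bin 3  [load 340/350]
  210 → bin 4 (new)  [load 210/350]
  90 → bin 4  [load 300/350]
  240 → bin 5 (new)  [load 240/350]
  250 → bin 6 (new)  [load 250/350]
  50 → bin 4  [load 350/350]
6 bins opened.

6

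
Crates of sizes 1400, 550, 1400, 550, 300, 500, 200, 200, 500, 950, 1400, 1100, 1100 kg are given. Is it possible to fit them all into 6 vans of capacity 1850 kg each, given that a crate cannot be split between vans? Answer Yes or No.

Total = 10150 kg; ⌈10150/1850⌉ = 6.
The bound of 6 does not rule out 6, but exhaustive search shows no assignment into 6 vans of capacity 1850 kg exists — the minimum is 7.

No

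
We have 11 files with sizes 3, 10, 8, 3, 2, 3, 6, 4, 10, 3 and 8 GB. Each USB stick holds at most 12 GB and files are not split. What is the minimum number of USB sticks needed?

Total = 10 + 10 + 8 + 8 + 6 + 4 + 3 + 3 + 3 + 3 + 2 = 60 GB.
Lower bound: ⌈60/12⌉ = 5 USB sticks.
A packing using 6 USB sticks:
  USB stick 1: 10 + 2 = 12
  USB stick 2: 10 = 10
  USB stick 3: 8 + 4 = 12
  USB stick 4: 8 + 3 = 11
  USB stick 5: 6 + 3 + 3 = 12
  USB stick 6: 3 = 3
No arrangement into 5 USB sticks stays within capacity, so 6 is optimal.

6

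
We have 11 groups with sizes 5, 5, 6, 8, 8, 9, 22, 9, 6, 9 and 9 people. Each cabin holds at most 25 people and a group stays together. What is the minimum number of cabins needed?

4

Total = 22 + 9 + 9 + 9 + 9 + 8 + 8 + 6 + 6 + 5 + 5 = 96 people.
Lower bound: ⌈96/25⌉ = 4 cabins.
A packing using 4 cabins:
  cabin 1: 22 = 22
  cabin 2: 9 + 9 + 6 = 24
  cabin 3: 9 + 8 + 8 = 25
  cabin 4: 9 + 6 + 5 + 5 = 25
This matches the lower bound, so 4 is optimal.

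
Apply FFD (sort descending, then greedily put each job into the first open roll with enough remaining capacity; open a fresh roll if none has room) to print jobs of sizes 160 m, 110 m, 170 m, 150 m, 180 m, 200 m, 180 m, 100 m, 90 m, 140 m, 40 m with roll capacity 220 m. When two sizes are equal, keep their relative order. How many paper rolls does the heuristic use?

Sorted descending: 200, 180, 180, 170, 160, 150, 140, 110, 100, 90, 40.
  200 → roll 1 (new)  [load 200/220]
  180 → roll 2 (new)  [load 180/220]
  180 → roll 3 (new)  [load 180/220]
  170 → roll 4 (new)  [load 170/220]
  160 → roll 5 (new)  [load 160/220]
  150 → roll 6 (new)  [load 150/220]
  140 → roll 7 (new)  [load 140/220]
  110 → roll 8 (new)  [load 110/220]
  100 → roll 8  [load 210/220]
  90 → roll 9 (new)  [load 90/220]
  40 → roll 2  [load 220/220]
9 paper rolls opened.

9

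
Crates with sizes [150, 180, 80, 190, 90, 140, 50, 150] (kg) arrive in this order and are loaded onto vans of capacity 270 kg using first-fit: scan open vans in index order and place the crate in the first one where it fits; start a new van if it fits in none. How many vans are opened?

5

  150 → van 1 (new)  [load 150/270]
  180 → van 2 (new)  [load 180/270]
  80 → van 1  [load 230/270]
  190 → van 3 (new)  [load 190/270]
  90 → van 2  [load 270/270]
  140 → van 4 (new)  [load 140/270]
  50 → van 3  [load 240/270]
  150 → van 5 (new)  [load 150/270]
5 vans opened.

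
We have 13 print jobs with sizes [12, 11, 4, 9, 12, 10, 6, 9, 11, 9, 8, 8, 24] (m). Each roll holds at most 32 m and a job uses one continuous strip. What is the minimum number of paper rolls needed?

Total = 24 + 12 + 12 + 11 + 11 + 10 + 9 + 9 + 9 + 8 + 8 + 6 + 4 = 133 m.
Lower bound: ⌈133/32⌉ = 5 paper rolls.
A packing using 5 paper rolls:
  roll 1: 24 + 8 = 32
  roll 2: 12 + 12 + 8 = 32
  roll 3: 11 + 11 + 10 = 32
  roll 4: 9 + 9 + 9 + 4 = 31
  roll 5: 6 = 6
This matches the lower bound, so 5 is optimal.

5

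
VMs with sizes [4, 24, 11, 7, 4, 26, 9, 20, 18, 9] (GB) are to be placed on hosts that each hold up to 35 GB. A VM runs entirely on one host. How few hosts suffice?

Total = 26 + 24 + 20 + 18 + 11 + 9 + 9 + 7 + 4 + 4 = 132 GB.
Lower bound: ⌈132/35⌉ = 4 hosts.
A packing using 4 hosts:
  host 1: 26 + 9 = 35
  host 2: 24 + 11 = 35
  host 3: 20 + 9 + 4 = 33
  host 4: 18 + 7 + 4 = 29
This matches the lower bound, so 4 is optimal.

4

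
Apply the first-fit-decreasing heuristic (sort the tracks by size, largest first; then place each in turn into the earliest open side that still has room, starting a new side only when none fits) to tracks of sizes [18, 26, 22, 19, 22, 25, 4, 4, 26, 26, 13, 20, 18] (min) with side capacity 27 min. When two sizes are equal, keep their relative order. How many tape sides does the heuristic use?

11

Sorted descending: 26, 26, 26, 25, 22, 22, 20, 19, 18, 18, 13, 4, 4.
  26 → side 1 (new)  [load 26/27]
  26 → side 2 (new)  [load 26/27]
  26 → side 3 (new)  [load 26/27]
  25 → side 4 (new)  [load 25/27]
  22 → side 5 (new)  [load 22/27]
  22 → side 6 (new)  [load 22/27]
  20 → side 7 (new)  [load 20/27]
  19 → side 8 (new)  [load 19/27]
  18 → side 9 (new)  [load 18/27]
  18 → side 10 (new)  [load 18/27]
  13 → side 11 (new)  [load 13/27]
  4 → side 5  [load 26/27]
  4 → side 6  [load 26/27]
11 tape sides opened.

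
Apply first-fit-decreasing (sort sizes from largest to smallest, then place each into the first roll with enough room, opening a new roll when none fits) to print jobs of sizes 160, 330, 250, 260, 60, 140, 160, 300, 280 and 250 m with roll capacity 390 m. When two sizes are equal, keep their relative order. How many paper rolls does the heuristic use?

7

Sorted descending: 330, 300, 280, 260, 250, 250, 160, 160, 140, 60.
  330 → roll 1 (new)  [load 330/390]
  300 → roll 2 (new)  [load 300/390]
  280 → roll 3 (new)  [load 280/390]
  260 → roll 4 (new)  [load 260/390]
  250 → roll 5 (new)  [load 250/390]
  250 → roll 6 (new)  [load 250/390]
  160 → roll 7 (new)  [load 160/390]
  160 → roll 7  [load 320/390]
  140 → roll 5  [load 390/390]
  60 → roll 1  [load 390/390]
7 paper rolls opened.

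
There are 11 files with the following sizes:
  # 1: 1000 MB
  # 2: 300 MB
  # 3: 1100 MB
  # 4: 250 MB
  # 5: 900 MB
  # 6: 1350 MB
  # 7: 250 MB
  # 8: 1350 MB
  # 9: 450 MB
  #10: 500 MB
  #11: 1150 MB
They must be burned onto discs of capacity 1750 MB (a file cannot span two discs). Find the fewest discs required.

6

Total = 1350 + 1350 + 1150 + 1100 + 1000 + 900 + 500 + 450 + 300 + 250 + 250 = 8600 MB.
Lower bound: ⌈8600/1750⌉ = 5 discs.
Also, 6 files each exceed 875 MB, and no two of those can share a disc, so at least 6 discs are needed.
A packing using 6 discs:
  disc 1: 1350 + 300 = 1650
  disc 2: 1350 + 250 = 1600
  disc 3: 1150 + 500 = 1650
  disc 4: 1100 + 450 = 1550
  disc 5: 1000 + 250 = 1250
  disc 6: 900 = 900
This matches the lower bound, so 6 is optimal.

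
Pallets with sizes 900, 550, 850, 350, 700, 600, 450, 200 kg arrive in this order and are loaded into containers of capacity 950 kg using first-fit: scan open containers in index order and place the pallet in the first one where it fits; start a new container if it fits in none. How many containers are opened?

6

  900 → container 1 (new)  [load 900/950]
  550 → container 2 (new)  [load 550/950]
  850 → container 3 (new)  [load 850/950]
  350 → container 2  [load 900/950]
  700 → container 4 (new)  [load 700/950]
  600 → container 5 (new)  [load 600/950]
  450 → container 6 (new)  [load 450/950]
  200 → container 4  [load 900/950]
6 containers opened.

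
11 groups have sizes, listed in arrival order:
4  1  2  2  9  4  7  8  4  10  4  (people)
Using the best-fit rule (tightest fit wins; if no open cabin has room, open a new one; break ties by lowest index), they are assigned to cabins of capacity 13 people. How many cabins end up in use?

  4 → cabin 1 (new)  [load 4/13]
  1 → cabin 1  [load 5/13]
  2 → cabin 1  [load 7/13]
  2 → cabin 1  [load 9/13]
  9 → cabin 2 (new)  [load 9/13]
  4 → cabin 1  [load 13/13]
  7 → cabin 3 (new)  [load 7/13]
  8 → cabin 4 (new)  [load 8/13]
  4 → cabin 2  [load 13/13]
  10 → cabin 5 (new)  [load 10/13]
  4 → cabin 4  [load 12/13]
5 cabins opened.

5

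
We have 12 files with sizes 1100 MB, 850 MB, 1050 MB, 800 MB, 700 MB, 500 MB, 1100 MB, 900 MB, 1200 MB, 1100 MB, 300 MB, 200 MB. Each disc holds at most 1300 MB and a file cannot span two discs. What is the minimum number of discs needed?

Total = 1200 + 1100 + 1100 + 1100 + 1050 + 900 + 850 + 800 + 700 + 500 + 300 + 200 = 9800 MB.
Lower bound: ⌈9800/1300⌉ = 8 discs.
Also, 9 files each exceed 650 MB, and no two of those can share a disc, so at least 9 discs are needed.
A packing using 9 discs:
  disc 1: 1200 = 1200
  disc 2: 1100 + 200 = 1300
  disc 3: 1100 = 1100
  disc 4: 1100 = 1100
  disc 5: 1050 = 1050
  disc 6: 900 + 300 = 1200
  disc 7: 850 = 850
  disc 8: 800 + 500 = 1300
  disc 9: 700 = 700
This matches the lower bound, so 9 is optimal.

9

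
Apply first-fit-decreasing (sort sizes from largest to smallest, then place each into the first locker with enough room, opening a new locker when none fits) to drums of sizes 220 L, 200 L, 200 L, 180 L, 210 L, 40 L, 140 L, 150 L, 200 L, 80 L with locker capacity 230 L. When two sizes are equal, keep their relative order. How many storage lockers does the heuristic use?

Sorted descending: 220, 210, 200, 200, 200, 180, 150, 140, 80, 40.
  220 → locker 1 (new)  [load 220/230]
  210 → locker 2 (new)  [load 210/230]
  200 → locker 3 (new)  [load 200/230]
  200 → locker 4 (new)  [load 200/230]
  200 → locker 5 (new)  [load 200/230]
  180 → locker 6 (new)  [load 180/230]
  150 → locker 7 (new)  [load 150/230]
  140 → locker 8 (new)  [load 140/230]
  80 → locker 7  [load 230/230]
  40 → locker 6  [load 220/230]
8 storage lockers opened.

8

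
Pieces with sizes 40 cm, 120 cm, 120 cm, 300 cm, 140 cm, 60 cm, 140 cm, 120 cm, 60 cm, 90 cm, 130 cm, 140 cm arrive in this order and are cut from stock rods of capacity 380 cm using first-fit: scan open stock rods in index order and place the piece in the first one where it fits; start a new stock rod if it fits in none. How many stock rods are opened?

5

  40 → stock rod 1 (new)  [load 40/380]
  120 → stock rod 1  [load 160/380]
  120 → stock rod 1  [load 280/380]
  300 → stock rod 2 (new)  [load 300/380]
  140 → stock rod 3 (new)  [load 140/380]
  60 → stock rod 1  [load 340/380]
  140 → stock rod 3  [load 280/380]
  120 → stock rod 4 (new)  [load 120/380]
  60 → stock rod 2  [load 360/380]
  90 → stock rod 3  [load 370/380]
  130 → stock rod 4  [load 250/380]
  140 → stock rod 5 (new)  [load 140/380]
5 stock rods opened.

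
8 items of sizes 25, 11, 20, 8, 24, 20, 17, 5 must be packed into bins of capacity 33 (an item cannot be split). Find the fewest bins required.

5

Total = 25 + 24 + 20 + 20 + 17 + 11 + 8 + 5 = 130.
Lower bound: ⌈130/33⌉ = 4 bins.
Also, 5 items each exceed 33/2, and no two of those can share a bin, so at least 5 bins are needed.
A packing using 5 bins:
  bin 1: 25 + 8 = 33
  bin 2: 24 + 5 = 29
  bin 3: 20 + 11 = 31
  bin 4: 20 = 20
  bin 5: 17 = 17
This matches the lower bound, so 5 is optimal.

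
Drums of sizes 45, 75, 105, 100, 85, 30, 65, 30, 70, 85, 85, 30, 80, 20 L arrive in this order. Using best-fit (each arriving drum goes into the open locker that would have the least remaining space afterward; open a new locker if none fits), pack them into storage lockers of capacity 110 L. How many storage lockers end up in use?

9

  45 → locker 1 (new)  [load 45/110]
  75 → locker 2 (new)  [load 75/110]
  105 → locker 3 (new)  [load 105/110]
  100 → locker 4 (new)  [load 100/110]
  85 → locker 5 (new)  [load 85/110]
  30 → locker 2  [load 105/110]
  65 → locker 1  [load 110/110]
  30 → locker 6 (new)  [load 30/110]
  70 → locker 6  [load 100/110]
  85 → locker 7 (new)  [load 85/110]
  85 → locker 8 (new)  [load 85/110]
  30 → locker 9 (new)  [load 30/110]
  80 → locker 9  [load 110/110]
  20 → locker 5  [load 105/110]
9 storage lockers opened.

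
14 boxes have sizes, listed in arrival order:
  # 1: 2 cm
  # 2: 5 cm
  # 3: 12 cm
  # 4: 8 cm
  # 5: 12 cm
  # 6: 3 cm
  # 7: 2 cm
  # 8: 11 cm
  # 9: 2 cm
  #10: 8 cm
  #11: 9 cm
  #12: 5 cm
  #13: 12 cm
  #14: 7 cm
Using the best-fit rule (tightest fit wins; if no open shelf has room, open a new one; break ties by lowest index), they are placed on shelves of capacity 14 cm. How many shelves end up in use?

  2 → shelf 1 (new)  [load 2/14]
  5 → shelf 1  [load 7/14]
  12 → shelf 2 (new)  [load 12/14]
  8 → shelf 3 (new)  [load 8/14]
  12 → shelf 4 (new)  [load 12/14]
  3 → shelf 3  [load 11/14]
  2 → shelf 2  [load 14/14]
  11 → shelf 5 (new)  [load 11/14]
  2 → shelf 4  [load 14/14]
  8 → shelf 6 (new)  [load 8/14]
  9 → shelf 7 (new)  [load 9/14]
  5 → shelf 7  [load 14/14]
  12 → shelf 8 (new)  [load 12/14]
  7 → shelf 1  [load 14/14]
8 shelves opened.

8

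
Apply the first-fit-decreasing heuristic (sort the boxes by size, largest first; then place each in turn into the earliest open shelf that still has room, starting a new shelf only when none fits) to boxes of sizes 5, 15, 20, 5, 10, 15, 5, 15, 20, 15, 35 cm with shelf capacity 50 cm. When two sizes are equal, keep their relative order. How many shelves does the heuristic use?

Sorted descending: 35, 20, 20, 15, 15, 15, 15, 10, 5, 5, 5.
  35 → shelf 1 (new)  [load 35/50]
  20 → shelf 2 (new)  [load 20/50]
  20 → shelf 2  [load 40/50]
  15 → shelf 1  [load 50/50]
  15 → shelf 3 (new)  [load 15/50]
  15 → shelf 3  [load 30/50]
  15 → shelf 3  [load 45/50]
  10 → shelf 2  [load 50/50]
  5 → shelf 3  [load 50/50]
  5 → shelf 4 (new)  [load 5/50]
  5 → shelf 4  [load 10/50]
4 shelves opened.

4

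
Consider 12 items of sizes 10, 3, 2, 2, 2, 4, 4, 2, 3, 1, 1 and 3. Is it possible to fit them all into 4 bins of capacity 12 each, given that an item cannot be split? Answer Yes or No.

Yes

A valid assignment using 4 bins:
  bin 1: 10 + 2 = 12
  bin 2: 4 + 4 + 3 + 1 = 12
  bin 3: 3 + 3 + 2 + 2 + 2 = 12
  bin 4: 1 = 1
Every load is within 12, so 4 bins suffice.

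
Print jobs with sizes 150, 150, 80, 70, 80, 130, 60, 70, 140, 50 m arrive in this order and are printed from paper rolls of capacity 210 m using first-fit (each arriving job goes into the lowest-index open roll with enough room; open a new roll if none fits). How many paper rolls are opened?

  150 → roll 1 (new)  [load 150/210]
  150 → roll 2 (new)  [load 150/210]
  80 → roll 3 (new)  [load 80/210]
  70 → roll 3  [load 150/210]
  80 → roll 4 (new)  [load 80/210]
  130 → roll 4  [load 210/210]
  60 → roll 1  [load 210/210]
  70 → roll 5 (new)  [load 70/210]
  140 → roll 5  [load 210/210]
  50 → roll 2  [load 200/210]
5 paper rolls opened.

5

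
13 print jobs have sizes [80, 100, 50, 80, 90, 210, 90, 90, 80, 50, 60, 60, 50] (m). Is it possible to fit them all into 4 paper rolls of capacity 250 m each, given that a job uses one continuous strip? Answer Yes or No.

Total = 1090 m; ⌈1090/250⌉ = 5.
At least 5 paper rolls are required, but only 4 are allowed.

No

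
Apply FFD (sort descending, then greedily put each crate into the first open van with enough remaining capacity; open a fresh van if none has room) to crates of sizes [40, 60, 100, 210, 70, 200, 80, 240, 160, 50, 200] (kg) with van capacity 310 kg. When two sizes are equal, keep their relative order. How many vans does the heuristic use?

Sorted descending: 240, 210, 200, 200, 160, 100, 80, 70, 60, 50, 40.
  240 → van 1 (new)  [load 240/310]
  210 → van 2 (new)  [load 210/310]
  200 → van 3 (new)  [load 200/310]
  200 → van 4 (new)  [load 200/310]
  160 → van 5 (new)  [load 160/310]
  100 → van 2  [load 310/310]
  80 → van 3  [load 280/310]
  70 → van 1  [load 310/310]
  60 → van 4  [load 260/310]
  50 → van 4  [load 310/310]
  40 → van 5  [load 200/310]
5 vans opened.

5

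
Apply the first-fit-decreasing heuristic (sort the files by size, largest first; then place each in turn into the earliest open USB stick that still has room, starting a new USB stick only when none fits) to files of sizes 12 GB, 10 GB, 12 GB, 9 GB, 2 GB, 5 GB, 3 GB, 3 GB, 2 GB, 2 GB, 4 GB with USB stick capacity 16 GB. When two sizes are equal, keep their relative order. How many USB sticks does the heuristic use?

Sorted descending: 12, 12, 10, 9, 5, 4, 3, 3, 2, 2, 2.
  12 → USB stick 1 (new)  [load 12/16]
  12 → USB stick 2 (new)  [load 12/16]
  10 → USB stick 3 (new)  [load 10/16]
  9 → USB stick 4 (new)  [load 9/16]
  5 → USB stick 3  [load 15/16]
  4 → USB stick 1  [load 16/16]
  3 → USB stick 2  [load 15/16]
  3 → USB stick 4  [load 12/16]
  2 → USB stick 4  [load 14/16]
  2 → USB stick 4  [load 16/16]
  2 → USB stick 5 (new)  [load 2/16]
5 USB sticks opened.

5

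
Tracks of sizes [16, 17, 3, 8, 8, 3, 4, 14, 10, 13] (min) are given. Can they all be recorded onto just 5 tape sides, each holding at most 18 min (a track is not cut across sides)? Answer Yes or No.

No

Total = 96 min; ⌈96/18⌉ = 6.
At least 6 tape sides are required, but only 5 are allowed.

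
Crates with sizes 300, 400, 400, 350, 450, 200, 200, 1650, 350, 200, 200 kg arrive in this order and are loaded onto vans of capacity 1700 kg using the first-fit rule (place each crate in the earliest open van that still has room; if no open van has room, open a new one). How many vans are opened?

3

  300 → van 1 (new)  [load 300/1700]
  400 → van 1  [load 700/1700]
  400 → van 1  [load 1100/1700]
  350 → van 1  [load 1450/1700]
  450 → van 2 (new)  [load 450/1700]
  200 → van 1  [load 1650/1700]
  200 → van 2  [load 650/1700]
  1650 → van 3 (new)  [load 1650/1700]
  350 → van 2  [load 1000/1700]
  200 → van 2  [load 1200/1700]
  200 → van 2  [load 1400/1700]
3 vans opened.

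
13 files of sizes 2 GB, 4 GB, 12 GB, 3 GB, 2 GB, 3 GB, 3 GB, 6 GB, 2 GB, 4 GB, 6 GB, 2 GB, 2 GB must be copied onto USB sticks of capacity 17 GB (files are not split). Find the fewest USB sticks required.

Total = 12 + 6 + 6 + 4 + 4 + 3 + 3 + 3 + 2 + 2 + 2 + 2 + 2 = 51 GB.
Lower bound: ⌈51/17⌉ = 3 USB sticks.
A packing using 3 USB sticks:
  USB stick 1: 12 + 3 + 2 = 17
  USB stick 2: 6 + 6 + 3 + 2 = 17
  USB stick 3: 4 + 4 + 3 + 2 + 2 + 2 = 17
This matches the lower bound, so 3 is optimal.

3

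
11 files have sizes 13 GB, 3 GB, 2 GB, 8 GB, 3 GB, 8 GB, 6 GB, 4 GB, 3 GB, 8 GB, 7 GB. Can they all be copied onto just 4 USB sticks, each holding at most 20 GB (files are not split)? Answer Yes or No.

A valid assignment using 4 USB sticks:
  USB stick 1: 13 + 7 = 20
  USB stick 2: 8 + 8 + 4 = 20
  USB stick 3: 8 + 6 + 3 + 3 = 20
  USB stick 4: 3 + 2 = 5
Every load is within 20 GB, so 4 USB sticks suffice.

Yes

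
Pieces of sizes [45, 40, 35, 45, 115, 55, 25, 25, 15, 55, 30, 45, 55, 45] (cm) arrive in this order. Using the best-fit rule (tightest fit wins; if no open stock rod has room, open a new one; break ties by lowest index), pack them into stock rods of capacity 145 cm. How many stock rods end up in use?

5

  45 → stock rod 1 (new)  [load 45/145]
  40 → stock rod 1  [load 85/145]
  35 → stock rod 1  [load 120/145]
  45 → stock rod 2 (new)  [load 45/145]
  115 → stock rod 3 (new)  [load 115/145]
  55 → stock rod 2  [load 100/145]
  25 → stock rod 1  [load 145/145]
  25 → stock rod 3  [load 140/145]
  15 → stock rod 2  [load 115/145]
  55 → stock rod 4 (new)  [load 55/145]
  30 → stock rod 2  [load 145/145]
  45 → stock rod 4  [load 100/145]
  55 → stock rod 5 (new)  [load 55/145]
  45 → stock rod 4  [load 145/145]
5 stock rods opened.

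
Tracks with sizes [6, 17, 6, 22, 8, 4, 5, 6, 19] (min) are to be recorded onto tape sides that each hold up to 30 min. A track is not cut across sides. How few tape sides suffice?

Total = 22 + 19 + 17 + 8 + 6 + 6 + 6 + 5 + 4 = 93 min.
Lower bound: ⌈93/30⌉ = 4 tape sides.
A packing using 4 tape sides:
  side 1: 22 + 8 = 30
  side 2: 19 + 6 + 5 = 30
  side 3: 17 + 6 + 6 = 29
  side 4: 4 = 4
This matches the lower bound, so 4 is optimal.

4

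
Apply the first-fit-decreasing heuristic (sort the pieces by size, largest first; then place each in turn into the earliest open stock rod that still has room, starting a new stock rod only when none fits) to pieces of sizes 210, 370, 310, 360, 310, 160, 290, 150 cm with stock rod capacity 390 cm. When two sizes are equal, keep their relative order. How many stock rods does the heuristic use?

Sorted descending: 370, 360, 310, 310, 290, 210, 160, 150.
  370 → stock rod 1 (new)  [load 370/390]
  360 → stock rod 2 (new)  [load 360/390]
  310 → stock rod 3 (new)  [load 310/390]
  310 → stock rod 4 (new)  [load 310/390]
  290 → stock rod 5 (new)  [load 290/390]
  210 → stock rod 6 (new)  [load 210/390]
  160 → stock rod 6  [load 370/390]
  150 → stock rod 7 (new)  [load 150/390]
7 stock rods opened.

7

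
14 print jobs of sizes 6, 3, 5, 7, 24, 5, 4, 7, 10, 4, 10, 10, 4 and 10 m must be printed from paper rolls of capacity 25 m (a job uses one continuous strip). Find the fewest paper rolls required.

5

Total = 24 + 10 + 10 + 10 + 10 + 7 + 7 + 6 + 5 + 5 + 4 + 4 + 4 + 3 = 109 m.
Lower bound: ⌈109/25⌉ = 5 paper rolls.
A packing using 5 paper rolls:
  roll 1: 24 = 24
  roll 2: 10 + 10 + 5 = 25
  roll 3: 10 + 10 + 5 = 25
  roll 4: 7 + 7 + 6 + 4 = 24
  roll 5: 4 + 4 + 3 = 11
This matches the lower bound, so 5 is optimal.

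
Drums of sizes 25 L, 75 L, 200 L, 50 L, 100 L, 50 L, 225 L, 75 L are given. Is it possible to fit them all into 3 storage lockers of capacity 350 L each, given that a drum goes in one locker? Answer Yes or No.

A valid assignment using 3 storage lockers:
  locker 1: 225 + 100 + 25 = 350
  locker 2: 200 + 75 + 75 = 350
  locker 3: 50 + 50 = 100
Every load is within 350 L, so 3 storage lockers suffice.

Yes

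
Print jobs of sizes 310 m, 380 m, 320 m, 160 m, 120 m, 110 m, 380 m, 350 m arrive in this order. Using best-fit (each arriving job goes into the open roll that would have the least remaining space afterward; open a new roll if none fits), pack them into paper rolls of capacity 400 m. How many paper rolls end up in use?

  310 → roll 1 (new)  [load 310/400]
  380 → roll 2 (new)  [load 380/400]
  320 → roll 3 (new)  [load 320/400]
  160 → roll 4 (new)  [load 160/400]
  120 → roll 4  [load 280/400]
  110 → roll 4  [load 390/400]
  380 → roll 5 (new)  [load 380/400]
  350 → roll 6 (new)  [load 350/400]
6 paper rolls opened.

6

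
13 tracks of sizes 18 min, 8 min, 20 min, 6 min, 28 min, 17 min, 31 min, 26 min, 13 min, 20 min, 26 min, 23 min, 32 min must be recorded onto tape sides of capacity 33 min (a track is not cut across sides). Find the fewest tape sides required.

Total = 32 + 31 + 28 + 26 + 26 + 23 + 20 + 20 + 18 + 17 + 13 + 8 + 6 = 268 min.
Lower bound: ⌈268/33⌉ = 9 tape sides.
Also, 10 tracks each exceed 33/2 min, and no two of those can share a side, so at least 10 tape sides are needed.
A packing using 10 tape sides:
  side 1: 32 = 32
  side 2: 31 = 31
  side 3: 28 = 28
  side 4: 26 + 6 = 32
  side 5: 26 = 26
  side 6: 23 + 8 = 31
  side 7: 20 + 13 = 33
  side 8: 20 = 20
  side 9: 18 = 18
  side 10: 17 = 17
This matches the lower bound, so 10 is optimal.

10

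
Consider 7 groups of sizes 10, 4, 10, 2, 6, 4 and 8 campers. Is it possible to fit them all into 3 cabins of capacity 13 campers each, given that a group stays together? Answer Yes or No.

Total = 44 campers; ⌈44/13⌉ = 4.
At least 4 cabins are required, but only 3 are allowed.

No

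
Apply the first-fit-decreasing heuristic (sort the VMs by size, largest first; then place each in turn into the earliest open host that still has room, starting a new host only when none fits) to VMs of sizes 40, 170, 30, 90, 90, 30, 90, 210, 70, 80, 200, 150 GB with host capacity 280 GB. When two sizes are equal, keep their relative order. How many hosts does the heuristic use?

5

Sorted descending: 210, 200, 170, 150, 90, 90, 90, 80, 70, 40, 30, 30.
  210 → host 1 (new)  [load 210/280]
  200 → host 2 (new)  [load 200/280]
  170 → host 3 (new)  [load 170/280]
  150 → host 4 (new)  [load 150/280]
  90 → host 3  [load 260/280]
  90 → host 4  [load 240/280]
  90 → host 5 (new)  [load 90/280]
  80 → host 2  [load 280/280]
  70 → host 1  [load 280/280]
  40 → host 4  [load 280/280]
  30 → host 5  [load 120/280]
  30 → host 5  [load 150/280]
5 hosts opened.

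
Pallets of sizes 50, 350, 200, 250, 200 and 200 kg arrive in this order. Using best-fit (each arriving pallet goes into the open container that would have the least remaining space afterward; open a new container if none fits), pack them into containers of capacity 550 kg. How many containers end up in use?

3

  50 → container 1 (new)  [load 50/550]
  350 → container 1  [load 400/550]
  200 → container 2 (new)  [load 200/550]
  250 → container 2  [load 450/550]
  200 → container 3 (new)  [load 200/550]
  200 → container 3  [load 400/550]
3 containers opened.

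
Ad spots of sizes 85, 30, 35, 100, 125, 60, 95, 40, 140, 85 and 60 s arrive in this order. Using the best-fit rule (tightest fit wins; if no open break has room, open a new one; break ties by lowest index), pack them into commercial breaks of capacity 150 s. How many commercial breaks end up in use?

  85 → break 1 (new)  [load 85/150]
  30 → break 1  [load 115/150]
  35 → break 1  [load 150/150]
  100 → break 2 (new)  [load 100/150]
  125 → break 3 (new)  [load 125/150]
  60 → break 4 (new)  [load 60/150]
  95 → break 5 (new)  [load 95/150]
  40 → break 2  [load 140/150]
  140 → break 6 (new)  [load 140/150]
  85 → break 4  [load 145/150]
  60 → break 7 (new)  [load 60/150]
7 commercial breaks opened.

7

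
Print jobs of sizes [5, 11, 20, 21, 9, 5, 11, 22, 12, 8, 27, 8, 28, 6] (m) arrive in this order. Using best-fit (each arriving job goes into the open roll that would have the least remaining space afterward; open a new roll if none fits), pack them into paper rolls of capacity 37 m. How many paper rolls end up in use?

6

  5 → roll 1 (new)  [load 5/37]
  11 → roll 1  [load 16/37]
  20 → roll 1  [load 36/37]
  21 → roll 2 (new)  [load 21/37]
  9 → roll 2  [load 30/37]
  5 → roll 2  [load 35/37]
  11 → roll 3 (new)  [load 11/37]
  22 → roll 3  [load 33/37]
  12 → roll 4 (new)  [load 12/37]
  8 → roll 4  [load 20/37]
  27 → roll 5 (new)  [load 27/37]
  8 → roll 5  [load 35/37]
  28 → roll 6 (new)  [load 28/37]
  6 → roll 6  [load 34/37]
6 paper rolls opened.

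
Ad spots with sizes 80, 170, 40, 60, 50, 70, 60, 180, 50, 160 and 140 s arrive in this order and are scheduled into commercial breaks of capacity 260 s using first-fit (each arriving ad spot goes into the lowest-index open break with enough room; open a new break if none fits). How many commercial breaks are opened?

5

  80 → break 1 (new)  [load 80/260]
  170 → break 1  [load 250/260]
  40 → break 2 (new)  [load 40/260]
  60 → break 2  [load 100/260]
  50 → break 2  [load 150/260]
  70 → break 2  [load 220/260]
  60 → break 3 (new)  [load 60/260]
  180 → break 3  [load 240/260]
  50 → break 4 (new)  [load 50/260]
  160 → break 4  [load 210/260]
  140 → break 5 (new)  [load 140/260]
5 commercial breaks opened.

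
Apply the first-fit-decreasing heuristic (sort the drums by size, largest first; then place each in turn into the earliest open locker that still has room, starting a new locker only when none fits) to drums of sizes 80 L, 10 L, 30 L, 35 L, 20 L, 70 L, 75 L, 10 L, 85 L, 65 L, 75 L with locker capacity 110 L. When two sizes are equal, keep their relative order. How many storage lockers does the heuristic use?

6

Sorted descending: 85, 80, 75, 75, 70, 65, 35, 30, 20, 10, 10.
  85 → locker 1 (new)  [load 85/110]
  80 → locker 2 (new)  [load 80/110]
  75 → locker 3 (new)  [load 75/110]
  75 → locker 4 (new)  [load 75/110]
  70 → locker 5 (new)  [load 70/110]
  65 → locker 6 (new)  [load 65/110]
  35 → locker 3  [load 110/110]
  30 → locker 2  [load 110/110]
  20 → locker 1  [load 105/110]
  10 → locker 4  [load 85/110]
  10 → locker 4  [load 95/110]
6 storage lockers opened.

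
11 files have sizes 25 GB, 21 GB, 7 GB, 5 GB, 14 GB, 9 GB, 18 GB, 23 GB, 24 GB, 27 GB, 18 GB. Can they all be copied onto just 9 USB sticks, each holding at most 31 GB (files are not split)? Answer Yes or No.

Yes

A valid assignment using 8 USB sticks:
  USB stick 1: 27 = 27
  USB stick 2: 25 + 5 = 30
  USB stick 3: 24 + 7 = 31
  USB stick 4: 23 = 23
  USB stick 5: 21 + 9 = 30
  USB stick 6: 18 = 18
  USB stick 7: 18 = 18
  USB stick 8: 14 = 14
That uses only 8 ≤ 9, so 9 USB sticks are enough.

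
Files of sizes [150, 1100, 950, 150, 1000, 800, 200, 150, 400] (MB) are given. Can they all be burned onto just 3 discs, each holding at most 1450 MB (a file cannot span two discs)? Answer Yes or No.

No

Total = 4900 MB; ⌈4900/1450⌉ = 4.
At least 4 discs are required, but only 3 are allowed.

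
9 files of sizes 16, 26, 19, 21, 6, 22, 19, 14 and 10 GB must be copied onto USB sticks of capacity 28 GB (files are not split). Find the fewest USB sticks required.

7

Total = 26 + 22 + 21 + 19 + 19 + 16 + 14 + 10 + 6 = 153 GB.
Lower bound: ⌈153/28⌉ = 6 USB sticks.
A packing using 7 USB sticks:
  USB stick 1: 26 = 26
  USB stick 2: 22 + 6 = 28
  USB stick 3: 21 = 21
  USB stick 4: 19 = 19
  USB stick 5: 19 = 19
  USB stick 6: 16 + 10 = 26
  USB stick 7: 14 = 14
No arrangement into 6 USB sticks stays within capacity, so 7 is optimal.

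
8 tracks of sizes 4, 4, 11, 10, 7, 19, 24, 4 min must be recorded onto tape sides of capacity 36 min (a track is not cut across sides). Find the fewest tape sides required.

3

Total = 24 + 19 + 11 + 10 + 7 + 4 + 4 + 4 = 83 min.
Lower bound: ⌈83/36⌉ = 3 tape sides.
A packing using 3 tape sides:
  side 1: 24 + 11 = 35
  side 2: 19 + 10 + 7 = 36
  side 3: 4 + 4 + 4 = 12
This matches the lower bound, so 3 is optimal.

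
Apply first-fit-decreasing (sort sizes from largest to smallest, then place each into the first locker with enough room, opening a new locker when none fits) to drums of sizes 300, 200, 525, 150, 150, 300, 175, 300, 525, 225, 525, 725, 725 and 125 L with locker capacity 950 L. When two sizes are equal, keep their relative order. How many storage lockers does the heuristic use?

6

Sorted descending: 725, 725, 525, 525, 525, 300, 300, 300, 225, 200, 175, 150, 150, 125.
  725 → locker 1 (new)  [load 725/950]
  725 → locker 2 (new)  [load 725/950]
  525 → locker 3 (new)  [load 525/950]
  525 → locker 4 (new)  [load 525/950]
  525 → locker 5 (new)  [load 525/950]
  300 → locker 3  [load 825/950]
  300 → locker 4  [load 825/950]
  300 → locker 5  [load 825/950]
  225 → locker 1  [load 950/950]
  200 → locker 2  [load 925/950]
  175 → locker 6 (new)  [load 175/950]
  150 → locker 6  [load 325/950]
  150 → locker 6  [load 475/950]
  125 → locker 3  [load 950/950]
6 storage lockers opened.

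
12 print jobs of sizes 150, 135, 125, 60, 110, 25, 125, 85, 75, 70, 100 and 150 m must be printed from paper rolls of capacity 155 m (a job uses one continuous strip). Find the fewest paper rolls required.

9

Total = 150 + 150 + 135 + 125 + 125 + 110 + 100 + 85 + 75 + 70 + 60 + 25 = 1210 m.
Lower bound: ⌈1210/155⌉ = 8 paper rolls.
A packing using 9 paper rolls:
  roll 1: 150 = 150
  roll 2: 150 = 150
  roll 3: 135 = 135
  roll 4: 125 + 25 = 150
  roll 5: 125 = 125
  roll 6: 110 = 110
  roll 7: 100 = 100
  roll 8: 85 + 70 = 155
  roll 9: 75 + 60 = 135
No arrangement into 8 paper rolls stays within capacity, so 9 is optimal.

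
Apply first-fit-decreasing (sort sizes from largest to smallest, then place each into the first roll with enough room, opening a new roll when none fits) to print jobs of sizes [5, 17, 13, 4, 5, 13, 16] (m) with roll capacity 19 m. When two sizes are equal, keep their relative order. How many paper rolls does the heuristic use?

5

Sorted descending: 17, 16, 13, 13, 5, 5, 4.
  17 → roll 1 (new)  [load 17/19]
  16 → roll 2 (new)  [load 16/19]
  13 → roll 3 (new)  [load 13/19]
  13 → roll 4 (new)  [load 13/19]
  5 → roll 3  [load 18/19]
  5 → roll 4  [load 18/19]
  4 → roll 5 (new)  [load 4/19]
5 paper rolls opened.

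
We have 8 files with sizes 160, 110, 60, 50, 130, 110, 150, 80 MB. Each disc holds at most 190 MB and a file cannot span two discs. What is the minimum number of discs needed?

5

Total = 160 + 150 + 130 + 110 + 110 + 80 + 60 + 50 = 850 MB.
Lower bound: ⌈850/190⌉ = 5 discs.
A packing using 5 discs:
  disc 1: 160 = 160
  disc 2: 150 = 150
  disc 3: 130 + 60 = 190
  disc 4: 110 + 80 = 190
  disc 5: 110 + 50 = 160
This matches the lower bound, so 5 is optimal.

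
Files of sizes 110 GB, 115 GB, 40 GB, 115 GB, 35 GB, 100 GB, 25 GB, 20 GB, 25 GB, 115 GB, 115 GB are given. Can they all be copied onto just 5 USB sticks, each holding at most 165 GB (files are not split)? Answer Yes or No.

No

Total = 815 GB; ⌈815/165⌉ = 5.
6 files each exceed half the capacity and cannot share a USB stick, forcing at least 6 USB sticks.
At least 6 USB sticks are required, but only 5 are allowed.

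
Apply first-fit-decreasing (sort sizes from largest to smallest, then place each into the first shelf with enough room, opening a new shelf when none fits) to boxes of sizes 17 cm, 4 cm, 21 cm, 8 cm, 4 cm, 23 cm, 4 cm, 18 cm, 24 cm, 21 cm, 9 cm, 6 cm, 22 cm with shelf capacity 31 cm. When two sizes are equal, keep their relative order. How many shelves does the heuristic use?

7

Sorted descending: 24, 23, 22, 21, 21, 18, 17, 9, 8, 6, 4, 4, 4.
  24 → shelf 1 (new)  [load 24/31]
  23 → shelf 2 (new)  [load 23/31]
  22 → shelf 3 (new)  [load 22/31]
  21 → shelf 4 (new)  [load 21/31]
  21 → shelf 5 (new)  [load 21/31]
  18 → shelf 6 (new)  [load 18/31]
  17 → shelf 7 (new)  [load 17/31]
  9 → shelf 3  [load 31/31]
  8 → shelf 2  [load 31/31]
  6 → shelf 1  [load 30/31]
  4 → shelf 4  [load 25/31]
  4 → shelf 4  [load 29/31]
  4 → shelf 5  [load 25/31]
7 shelves opened.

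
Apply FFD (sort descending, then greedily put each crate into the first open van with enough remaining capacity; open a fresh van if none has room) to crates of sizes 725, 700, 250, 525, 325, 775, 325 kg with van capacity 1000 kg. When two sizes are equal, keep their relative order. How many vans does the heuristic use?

5

Sorted descending: 775, 725, 700, 525, 325, 325, 250.
  775 → van 1 (new)  [load 775/1000]
  725 → van 2 (new)  [load 725/1000]
  700 → van 3 (new)  [load 700/1000]
  525 → van 4 (new)  [load 525/1000]
  325 → van 4  [load 850/1000]
  325 → van 5 (new)  [load 325/1000]
  250 → van 2  [load 975/1000]
5 vans opened.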